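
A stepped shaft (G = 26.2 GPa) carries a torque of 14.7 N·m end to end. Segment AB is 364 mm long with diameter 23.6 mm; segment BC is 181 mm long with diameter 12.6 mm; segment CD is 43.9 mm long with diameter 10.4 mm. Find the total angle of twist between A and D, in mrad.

69.2 mrad

J_AB = π(0.0236)⁴/32 = 3.05×10^-8 m⁴; J_BC = π(0.0126)⁴/32 = 2.47×10^-9 m⁴; J_CD = π(0.0104)⁴/32 = 1.15×10^-9 m⁴.
θ = (T/G)·Σ L_i/J_i = (14.70/26.2×10⁹)·(0.364/3.05×10^-8 + 0.181/2.47×10^-9 + 0.0439/1.15×10^-9) = 0.06919 rad.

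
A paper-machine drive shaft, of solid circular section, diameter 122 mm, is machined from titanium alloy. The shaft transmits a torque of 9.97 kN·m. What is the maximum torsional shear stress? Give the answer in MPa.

28.0 MPa

J = πd⁴/32 = π(0.122)⁴/32 = 2.175×10^-5 m⁴.
τ_max = T·r/J = 9970 × 0.0610 / 2.175×10^-5 = 2.796×10^7 Pa.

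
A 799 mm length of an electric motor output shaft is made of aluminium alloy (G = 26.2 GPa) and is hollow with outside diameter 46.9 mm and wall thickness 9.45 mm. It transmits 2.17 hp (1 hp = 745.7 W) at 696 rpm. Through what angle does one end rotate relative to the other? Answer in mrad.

ω = 2π·696/60 = 72.88 rad/s, so T = P/ω = 2.17×745.7 / 72.88 = 22.20 N·m.
J = π(d_o⁴ − d_i⁴)/32 = π(0.0469⁴ − 0.0280⁴)/32 = 4.147×10^-7 m⁴.
θ = T·L/(G·J) = 22.20 × 0.799 / (26.2×10⁹ × 4.147×10^-7) = 1.633×10^-3 rad.

1.63 mrad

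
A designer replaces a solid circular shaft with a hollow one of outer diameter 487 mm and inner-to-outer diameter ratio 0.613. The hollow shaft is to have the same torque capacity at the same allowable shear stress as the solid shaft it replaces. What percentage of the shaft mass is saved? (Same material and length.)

30.9 %

Equal τ_max and T ⇒ the solid shaft needs d_s³ = d_o³(1−k⁴), so d_s = 487·(1−0.613⁴)^(1/3) = 462.9 mm.
Area ratio A_h/A_s = d_o²(1−k²)/d_s² = (1−k²)/(1−k⁴)^(2/3) = 0.6909.
Mass saving = 1 − 0.6909 = 30.9 %.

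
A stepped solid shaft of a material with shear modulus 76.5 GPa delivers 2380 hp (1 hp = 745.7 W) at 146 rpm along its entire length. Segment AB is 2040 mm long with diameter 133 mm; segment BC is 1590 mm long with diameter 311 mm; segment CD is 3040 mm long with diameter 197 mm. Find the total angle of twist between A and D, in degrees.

7.71°

ω = 2π·146/60 = 15.29 rad/s, so T = P/ω = 2380×745.7 / 15.29 = 116100 N·m.
J_AB = π(0.133)⁴/32 = 3.07×10^-5 m⁴; J_BC = π(0.311)⁴/32 = 9.18×10^-4 m⁴; J_CD = π(0.197)⁴/32 = 1.48×10^-4 m⁴.
θ = (T/G)·Σ L_i/J_i = (116100/76.5×10⁹)·(2.04/3.07×10^-5 + 1.59/9.18×10^-4 + 3.04/1.48×10^-4) = 0.1346 rad.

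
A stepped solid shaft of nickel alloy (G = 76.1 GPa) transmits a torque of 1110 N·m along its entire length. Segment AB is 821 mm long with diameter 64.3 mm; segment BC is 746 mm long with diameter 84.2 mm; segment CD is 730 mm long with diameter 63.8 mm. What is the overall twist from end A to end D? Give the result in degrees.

J_AB = π(0.0643)⁴/32 = 1.68×10^-6 m⁴; J_BC = π(0.0842)⁴/32 = 4.93×10^-6 m⁴; J_CD = π(0.0638)⁴/32 = 1.63×10^-6 m⁴.
θ = (T/G)·Σ L_i/J_i = (1110/76.1×10⁹)·(0.821/1.68×10^-6 + 0.746/4.93×10^-6 + 0.730/1.63×10^-6) = 0.01589 rad.

0.910°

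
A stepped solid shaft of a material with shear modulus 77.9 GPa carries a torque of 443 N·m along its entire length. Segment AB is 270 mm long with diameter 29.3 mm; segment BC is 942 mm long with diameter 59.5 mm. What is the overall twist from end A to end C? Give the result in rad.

0.0256 rad

J_AB = π(0.0293)⁴/32 = 7.24×10^-8 m⁴; J_BC = π(0.0595)⁴/32 = 1.23×10^-6 m⁴.
θ = (T/G)·Σ L_i/J_i = (443.0/77.9×10⁹)·(0.270/7.24×10^-8 + 0.942/1.23×10^-6) = 0.02557 rad.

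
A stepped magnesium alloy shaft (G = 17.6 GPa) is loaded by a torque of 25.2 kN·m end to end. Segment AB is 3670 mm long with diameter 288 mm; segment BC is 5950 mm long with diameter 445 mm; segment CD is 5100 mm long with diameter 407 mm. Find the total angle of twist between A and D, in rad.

J_AB = π(0.288)⁴/32 = 6.75×10^-4 m⁴; J_BC = π(0.445)⁴/32 = 3.85×10^-3 m⁴; J_CD = π(0.407)⁴/32 = 2.69×10^-3 m⁴.
θ = (T/G)·Σ L_i/J_i = (25200/17.6×10⁹)·(3.67/6.75×10^-4 + 5.95/3.85×10^-3 + 5.10/2.69×10^-3) = 0.01270 rad.

0.0127 rad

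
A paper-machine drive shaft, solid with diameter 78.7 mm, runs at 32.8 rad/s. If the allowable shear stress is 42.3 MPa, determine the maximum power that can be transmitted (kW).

J = πd⁴/32 = π(0.0787)⁴/32 = 3.766×10^-6 m⁴.
T_max = τ_allow·J/r = 4.23×10^7 × 3.766×10^-6 / 0.0394 = 4049 N·m.
ω = 32.8 rad/s, so P_max = T_max·ω = 1.328×10^5 W.

133 kW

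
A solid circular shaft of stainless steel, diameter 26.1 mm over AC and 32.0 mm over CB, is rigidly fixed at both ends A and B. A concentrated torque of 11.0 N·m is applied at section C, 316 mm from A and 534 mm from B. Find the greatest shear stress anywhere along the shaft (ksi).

0.196 ksi

Compatibility: T_A·a/J_AC = T_B·b/J_CB with T_A + T_B = T₀.
J_AC = 4.56×10^-8 m⁴, J_CB = 1.03×10^-7 m⁴, so T_A = T₀·(J_AC/a)/((J_AC/a)+(J_CB/b)) = 4.707 N·m, T_B = 6.293 N·m.
τ in each portion: τ_AC = 1.35×10^6 Pa, τ_CB = 9.78×10^5 Pa; maximum is in AC.
τ_max = T_AC·r/J = 4.707·0.0131/4.56×10^-8 = 1.348×10^6 Pa.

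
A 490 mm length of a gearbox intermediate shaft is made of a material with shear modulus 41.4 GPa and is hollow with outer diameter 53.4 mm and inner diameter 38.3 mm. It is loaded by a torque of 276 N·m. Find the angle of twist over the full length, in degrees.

J = π(d_o⁴ − d_i⁴)/32 = π(0.0534⁴ − 0.0383⁴)/32 = 5.870×10^-7 m⁴.
θ = T·L/(G·J) = 276.0 × 0.490 / (41.4×10⁹ × 5.870×10^-7) = 5.565×10^-3 rad.

0.319°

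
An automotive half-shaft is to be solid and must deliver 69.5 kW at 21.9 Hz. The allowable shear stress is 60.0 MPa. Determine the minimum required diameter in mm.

35.0 mm

ω = 2π·21.9 = 137.6 rad/s, so T = P/ω = 69.5×10³ / 137.6 = 505.1 N·m.
For a solid shaft τ_max = 16T/(πd³), so d = (16T/(π τ_allow))^(1/3) = (16·505.1/(π·6.00×10^7))^(1/3) = 0.03500 m.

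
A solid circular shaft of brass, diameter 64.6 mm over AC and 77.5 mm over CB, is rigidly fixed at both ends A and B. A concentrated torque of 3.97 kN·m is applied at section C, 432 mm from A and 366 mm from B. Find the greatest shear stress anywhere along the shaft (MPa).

Compatibility: T_A·a/J_AC = T_B·b/J_CB with T_A + T_B = T₀.
J_AC = 1.71×10^-6 m⁴, J_CB = 3.54×10^-6 m⁴, so T_A = T₀·(J_AC/a)/((J_AC/a)+(J_CB/b)) = 1152 N·m, T_B = 2818 N·m.
τ in each portion: τ_AC = 2.18×10^7 Pa, τ_CB = 3.08×10^7 Pa; maximum is in CB.
τ_max = T_CB·r/J = 2818·0.0387/3.54×10^-6 = 3.083×10^7 Pa.

30.8 MPa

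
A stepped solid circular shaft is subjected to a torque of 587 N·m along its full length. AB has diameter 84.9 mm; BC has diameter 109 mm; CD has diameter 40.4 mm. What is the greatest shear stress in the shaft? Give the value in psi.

6580 psi

Under the same torque, τ_max = 16T/(πd³) is largest where d is smallest — segment CD (d = 40.4 mm).
τ_max = 16·587.0/(π·(0.0404)³) = 4.534×10^7 Pa.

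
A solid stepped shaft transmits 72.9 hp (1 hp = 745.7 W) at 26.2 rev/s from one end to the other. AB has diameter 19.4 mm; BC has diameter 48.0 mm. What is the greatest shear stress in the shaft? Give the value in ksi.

ω = 2π·26.2 = 164.6 rad/s, so T = P/ω = 72.9×745.7 / 164.6 = 330.2 N·m.
Under the same torque, τ_max = 16T/(πd³) is largest where d is smallest — segment AB (d = 19.4 mm).
τ_max = 16·330.2/(π·(0.0194)³) = 2.303×10^8 Pa.

33.4 ksi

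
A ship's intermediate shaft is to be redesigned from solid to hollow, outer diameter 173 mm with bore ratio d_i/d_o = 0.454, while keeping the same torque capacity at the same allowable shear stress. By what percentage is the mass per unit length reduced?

Equal τ_max and T ⇒ the solid shaft needs d_s³ = d_o³(1−k⁴), so d_s = 173·(1−0.454⁴)^(1/3) = 170.5 mm.
Area ratio A_h/A_s = d_o²(1−k²)/d_s² = (1−k²)/(1−k⁴)^(2/3) = 0.8172.
Mass saving = 1 − 0.8172 = 18.3 %.

18.3 %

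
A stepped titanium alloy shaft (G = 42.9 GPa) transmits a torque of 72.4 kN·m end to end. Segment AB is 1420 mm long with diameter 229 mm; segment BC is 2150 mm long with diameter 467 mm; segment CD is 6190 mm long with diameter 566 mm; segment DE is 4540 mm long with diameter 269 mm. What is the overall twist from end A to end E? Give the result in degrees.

1.47°

J_AB = π(0.229)⁴/32 = 2.70×10^-4 m⁴; J_BC = π(0.467)⁴/32 = 4.67×10^-3 m⁴; J_CD = π(0.566)⁴/32 = 0.0101 m⁴; J_DE = π(0.269)⁴/32 = 5.14×10^-4 m⁴.
θ = (T/G)·Σ L_i/J_i = (72400/42.9×10⁹)·(1.42/2.70×10^-4 + 2.15/4.67×10^-3 + 6.19/0.0101 + 4.54/5.14×10^-4) = 0.02559 rad.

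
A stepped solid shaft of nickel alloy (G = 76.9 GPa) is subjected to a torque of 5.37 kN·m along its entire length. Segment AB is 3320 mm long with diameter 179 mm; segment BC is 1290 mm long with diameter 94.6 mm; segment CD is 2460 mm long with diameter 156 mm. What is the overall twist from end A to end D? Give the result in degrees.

0.958°

J_AB = π(0.179)⁴/32 = 1.01×10^-4 m⁴; J_BC = π(0.0946)⁴/32 = 7.86×10^-6 m⁴; J_CD = π(0.156)⁴/32 = 5.81×10^-5 m⁴.
θ = (T/G)·Σ L_i/J_i = (5370/76.9×10⁹)·(3.32/1.01×10^-4 + 1.29/7.86×10^-6 + 2.46/5.81×10^-5) = 0.01671 rad.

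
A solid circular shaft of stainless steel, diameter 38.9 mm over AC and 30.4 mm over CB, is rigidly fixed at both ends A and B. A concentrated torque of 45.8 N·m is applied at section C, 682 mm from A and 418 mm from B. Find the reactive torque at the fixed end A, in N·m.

Compatibility: T_A·a/J_AC = T_B·b/J_CB with T_A + T_B = T₀.
J_AC = 2.25×10^-7 m⁴, J_CB = 8.38×10^-8 m⁴, so T_A = T₀·(J_AC/a)/((J_AC/a)+(J_CB/b)) = 28.47 N·m, T_B = 17.33 N·m.

28.5 N·m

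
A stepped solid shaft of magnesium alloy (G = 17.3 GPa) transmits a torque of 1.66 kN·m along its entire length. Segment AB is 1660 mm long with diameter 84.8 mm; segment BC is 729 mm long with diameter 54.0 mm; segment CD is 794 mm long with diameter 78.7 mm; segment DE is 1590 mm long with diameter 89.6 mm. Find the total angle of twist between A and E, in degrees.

9.14°

J_AB = π(0.0848)⁴/32 = 5.08×10^-6 m⁴; J_BC = π(0.0540)⁴/32 = 8.35×10^-7 m⁴; J_CD = π(0.0787)⁴/32 = 3.77×10^-6 m⁴; J_DE = π(0.0896)⁴/32 = 6.33×10^-6 m⁴.
θ = (T/G)·Σ L_i/J_i = (1660/17.3×10⁹)·(1.66/5.08×10^-6 + 0.729/8.35×10^-7 + 0.794/3.77×10^-6 + 1.59/6.33×10^-6) = 0.1595 rad.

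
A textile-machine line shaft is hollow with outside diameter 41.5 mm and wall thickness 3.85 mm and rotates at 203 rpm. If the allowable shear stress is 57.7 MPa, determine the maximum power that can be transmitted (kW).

J = π(d_o⁴ − d_i⁴)/32 = π(0.0415⁴ − 0.0338⁴)/32 = 1.631×10^-7 m⁴.
T_max = τ_allow·J/r = 5.77×10^7 × 1.631×10^-7 / 0.0208 = 453.4 N·m.
ω = 2π·203/60 = 21.26 rad/s, so P_max = T_max·ω = 9639 W.

9.64 kW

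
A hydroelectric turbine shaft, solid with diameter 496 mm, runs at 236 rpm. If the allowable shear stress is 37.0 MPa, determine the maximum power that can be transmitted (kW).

21900 kW

J = πd⁴/32 = π(0.496)⁴/32 = 5.942×10^-3 m⁴.
T_max = τ_allow·J/r = 3.70×10^7 × 5.942×10^-3 / 0.248 = 886500 N·m.
ω = 2π·236/60 = 24.71 rad/s, so P_max = T_max·ω = 2.191×10^7 W.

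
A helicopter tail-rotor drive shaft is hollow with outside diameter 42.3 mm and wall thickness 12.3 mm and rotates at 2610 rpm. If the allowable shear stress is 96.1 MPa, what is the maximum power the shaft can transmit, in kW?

378 kW

J = π(d_o⁴ − d_i⁴)/32 = π(0.0423⁴ − 0.0177⁴)/32 = 3.047×10^-7 m⁴.
T_max = τ_allow·J/r = 9.61×10^7 × 3.047×10^-7 / 0.0211 = 1384 N·m.
ω = 2π·2610/60 = 273.3 rad/s, so P_max = T_max·ω = 3.784×10^5 W.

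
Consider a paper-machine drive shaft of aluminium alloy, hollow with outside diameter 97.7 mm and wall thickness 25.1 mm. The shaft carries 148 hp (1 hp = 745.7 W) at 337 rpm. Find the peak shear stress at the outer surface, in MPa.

18.1 MPa

ω = 2π·337/60 = 35.29 rad/s, so T = P/ω = 148×745.7 / 35.29 = 3127 N·m.
J = π(d_o⁴ − d_i⁴)/32 = π(0.0977⁴ − 0.0475⁴)/32 = 8.445×10^-6 m⁴.
τ_max = T·r/J = 3127 × 0.0489 / 8.445×10^-6 = 1.809×10^7 Pa.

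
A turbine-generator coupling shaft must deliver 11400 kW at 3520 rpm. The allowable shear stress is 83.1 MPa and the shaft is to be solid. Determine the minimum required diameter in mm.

ω = 2π·3520/60 = 368.6 rad/s, so T = P/ω = 11400×10³ / 368.6 = 30930 N·m.
For a solid shaft τ_max = 16T/(πd³), so d = (16T/(π τ_allow))^(1/3) = (16·30930/(π·8.31×10^7))^(1/3) = 0.1238 m.

124 mm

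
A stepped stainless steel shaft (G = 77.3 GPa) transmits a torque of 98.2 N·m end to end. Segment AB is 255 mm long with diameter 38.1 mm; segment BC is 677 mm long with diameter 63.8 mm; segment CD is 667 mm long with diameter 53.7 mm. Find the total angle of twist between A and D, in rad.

0.00313 rad

J_AB = π(0.0381)⁴/32 = 2.07×10^-7 m⁴; J_BC = π(0.0638)⁴/32 = 1.63×10^-6 m⁴; J_CD = π(0.0537)⁴/32 = 8.16×10^-7 m⁴.
θ = (T/G)·Σ L_i/J_i = (98.20/77.3×10⁹)·(0.255/2.07×10^-7 + 0.677/1.63×10^-6 + 0.667/8.16×10^-7) = 3.133×10^-3 rad.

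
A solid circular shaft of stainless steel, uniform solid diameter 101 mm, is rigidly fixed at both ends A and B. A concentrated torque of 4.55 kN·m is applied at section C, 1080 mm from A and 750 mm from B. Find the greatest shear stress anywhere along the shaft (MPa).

13.3 MPa

With uniform GJ and both ends fixed, compatibility θ_AC = θ_CB gives T_A·a = T_B·b, together with T_A + T_B = T₀.
T_A = T₀·b/(a+b) = 4550·750/1830 = 1865 N·m; T_B = 2685 N·m.
τ in each portion: τ_AC = 9.22×10^6 Pa, τ_CB = 1.33×10^7 Pa; maximum is in CB.
τ_max = T_CB·r/J = 2685·0.0505/1.02×10^-5 = 1.327×10^7 Pa.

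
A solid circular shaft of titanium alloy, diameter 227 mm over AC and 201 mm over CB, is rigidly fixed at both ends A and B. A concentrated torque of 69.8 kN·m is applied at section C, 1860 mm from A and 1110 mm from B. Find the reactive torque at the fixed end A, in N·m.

Compatibility: T_A·a/J_AC = T_B·b/J_CB with T_A + T_B = T₀.
J_AC = 2.61×10^-4 m⁴, J_CB = 1.60×10^-4 m⁴, so T_A = T₀·(J_AC/a)/((J_AC/a)+(J_CB/b)) = 34380 N·m, T_B = 35420 N·m.

34400 N·m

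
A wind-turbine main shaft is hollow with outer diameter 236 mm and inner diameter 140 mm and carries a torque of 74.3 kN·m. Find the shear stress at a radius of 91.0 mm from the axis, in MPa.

25.3 MPa

J = π(d_o⁴ − d_i⁴)/32 = π(0.236⁴ − 0.140⁴)/32 = 2.668×10^-4 m⁴.
Shear stress varies linearly with radius: τ = T·r/J = 74300 × 0.0910 / 2.668×10^-4 = 2.534×10^7 Pa.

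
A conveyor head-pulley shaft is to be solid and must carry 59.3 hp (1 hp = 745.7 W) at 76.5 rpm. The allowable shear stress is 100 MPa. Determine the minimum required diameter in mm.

ω = 2π·76.5/60 = 8.011 rad/s, so T = P/ω = 59.3×745.7 / 8.011 = 5520 N·m.
For a solid shaft τ_max = 16T/(πd³), so d = (16T/(π τ_allow))^(1/3) = (16·5520/(π·1.00×10^8))^(1/3) = 0.06551 m.

65.5 mm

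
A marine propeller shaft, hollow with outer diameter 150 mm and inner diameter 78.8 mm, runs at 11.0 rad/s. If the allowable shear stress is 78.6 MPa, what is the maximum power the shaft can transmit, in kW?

J = π(d_o⁴ − d_i⁴)/32 = π(0.150⁴ − 0.0788⁴)/32 = 4.592×10^-5 m⁴.
T_max = τ_allow·J/r = 7.86×10^7 × 4.592×10^-5 / 0.0750 = 48120 N·m.
ω = 11.0 rad/s, so P_max = T_max·ω = 5.293×10^5 W.

529 kW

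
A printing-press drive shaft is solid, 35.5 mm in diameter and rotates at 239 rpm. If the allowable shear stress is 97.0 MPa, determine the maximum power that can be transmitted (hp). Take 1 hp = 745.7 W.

28.6 hp

J = πd⁴/32 = π(0.0355)⁴/32 = 1.559×10^-7 m⁴.
T_max = τ_allow·J/r = 9.70×10^7 × 1.559×10^-7 / 0.0177 = 852.1 N·m.
ω = 2π·239/60 = 25.03 rad/s, so P_max = T_max·ω = 2.133×10^4 W.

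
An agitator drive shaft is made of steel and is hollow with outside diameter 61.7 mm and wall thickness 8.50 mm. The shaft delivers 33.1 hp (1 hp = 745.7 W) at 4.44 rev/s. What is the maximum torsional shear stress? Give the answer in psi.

3840 psi

ω = 2π·4.44 = 27.90 rad/s, so T = P/ω = 33.1×745.7 / 27.90 = 884.8 N·m.
J = π(d_o⁴ − d_i⁴)/32 = π(0.0617⁴ − 0.0447⁴)/32 = 1.031×10^-6 m⁴.
τ_max = T·r/J = 884.8 × 0.0309 / 1.031×10^-6 = 2.648×10^7 Pa.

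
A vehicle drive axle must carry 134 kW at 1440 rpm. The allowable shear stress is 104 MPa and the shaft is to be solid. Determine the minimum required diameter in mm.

ω = 2π·1440/60 = 150.8 rad/s, so T = P/ω = 134×10³ / 150.8 = 888.6 N·m.
For a solid shaft τ_max = 16T/(πd³), so d = (16T/(π τ_allow))^(1/3) = (16·888.6/(π·1.04×10^8))^(1/3) = 0.03517 m.

35.2 mm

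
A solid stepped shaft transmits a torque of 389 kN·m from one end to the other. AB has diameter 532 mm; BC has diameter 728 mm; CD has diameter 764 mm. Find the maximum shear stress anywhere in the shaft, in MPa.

Under the same torque, τ_max = 16T/(πd³) is largest where d is smallest — segment AB (d = 532 mm).
τ_max = 16·389000/(π·(0.532)³) = 1.316×10^7 Pa.

13.2 MPa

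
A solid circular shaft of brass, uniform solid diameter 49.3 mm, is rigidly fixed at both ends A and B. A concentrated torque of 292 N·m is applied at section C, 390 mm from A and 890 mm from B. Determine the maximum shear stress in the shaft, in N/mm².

8.63 N/mm²

With uniform GJ and both ends fixed, compatibility θ_AC = θ_CB gives T_A·a = T_B·b, together with T_A + T_B = T₀.
T_A = T₀·b/(a+b) = 292.0·890/1280 = 203.0 N·m; T_B = 88.97 N·m.
τ in each portion: τ_AC = 8.63×10^6 Pa, τ_CB = 3.78×10^6 Pa; maximum is in AC.
τ_max = T_AC·r/J = 203.0·0.0246/5.80×10^-7 = 8.630×10^6 Pa.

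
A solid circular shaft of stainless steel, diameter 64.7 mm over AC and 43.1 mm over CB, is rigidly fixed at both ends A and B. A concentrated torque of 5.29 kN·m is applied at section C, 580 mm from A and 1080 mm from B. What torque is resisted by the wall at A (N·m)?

Compatibility: T_A·a/J_AC = T_B·b/J_CB with T_A + T_B = T₀.
J_AC = 1.72×10^-6 m⁴, J_CB = 3.39×10^-7 m⁴, so T_A = T₀·(J_AC/a)/((J_AC/a)+(J_CB/b)) = 4784 N·m, T_B = 505.9 N·m.

4780 N·m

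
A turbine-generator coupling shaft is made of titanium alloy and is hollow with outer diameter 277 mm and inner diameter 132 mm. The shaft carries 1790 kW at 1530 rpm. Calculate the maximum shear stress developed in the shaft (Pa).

ω = 2π·1530/60 = 160.2 rad/s, so T = P/ω = 1790×10³ / 160.2 = 11170 N·m.
J = π(d_o⁴ − d_i⁴)/32 = π(0.277⁴ − 0.132⁴)/32 = 5.482×10^-4 m⁴.
τ_max = T·r/J = 11170 × 0.139 / 5.482×10^-4 = 2.823×10^6 Pa.

2.82e6 Pa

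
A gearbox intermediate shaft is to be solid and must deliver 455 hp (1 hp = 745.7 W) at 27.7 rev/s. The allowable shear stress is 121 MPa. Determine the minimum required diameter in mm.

ω = 2π·27.7 = 174.0 rad/s, so T = P/ω = 455×745.7 / 174.0 = 1949 N·m.
For a solid shaft τ_max = 16T/(πd³), so d = (16T/(π τ_allow))^(1/3) = (16·1949/(π·1.21×10^8))^(1/3) = 0.04345 m.

43.5 mm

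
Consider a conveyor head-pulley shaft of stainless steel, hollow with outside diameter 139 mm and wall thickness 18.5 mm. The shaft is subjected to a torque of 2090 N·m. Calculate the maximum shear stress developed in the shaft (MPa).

5.58 MPa

J = π(d_o⁴ − d_i⁴)/32 = π(0.139⁴ − 0.102⁴)/32 = 2.602×10^-5 m⁴.
τ_max = T·r/J = 2090 × 0.0695 / 2.602×10^-5 = 5.582×10^6 Pa.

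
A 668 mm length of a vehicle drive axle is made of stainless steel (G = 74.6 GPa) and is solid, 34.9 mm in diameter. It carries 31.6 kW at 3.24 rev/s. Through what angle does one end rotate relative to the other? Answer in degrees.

5.47°

ω = 2π·3.24 = 20.36 rad/s, so T = P/ω = 31.6×10³ / 20.36 = 1552 N·m.
J = πd⁴/32 = π(0.0349)⁴/32 = 1.456×10^-7 m⁴.
θ = T·L/(G·J) = 1552 × 0.668 / (74.6×10⁹ × 1.456×10^-7) = 0.09543 rad.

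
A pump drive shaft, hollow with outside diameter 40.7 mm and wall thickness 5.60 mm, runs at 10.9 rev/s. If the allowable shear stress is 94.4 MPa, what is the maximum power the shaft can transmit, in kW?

J = π(d_o⁴ − d_i⁴)/32 = π(0.0407⁴ − 0.0295⁴)/32 = 1.950×10^-7 m⁴.
T_max = τ_allow·J/r = 9.44×10^7 × 1.950×10^-7 / 0.0204 = 904.7 N·m.
ω = 2π·10.9 = 68.49 rad/s, so P_max = T_max·ω = 6.196×10^4 W.

62.0 kW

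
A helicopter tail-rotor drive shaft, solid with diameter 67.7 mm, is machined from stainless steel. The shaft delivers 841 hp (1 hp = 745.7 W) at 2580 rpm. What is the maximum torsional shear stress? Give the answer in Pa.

3.81e7 Pa

ω = 2π·2580/60 = 270.2 rad/s, so T = P/ω = 841×745.7 / 270.2 = 2321 N·m.
J = πd⁴/32 = π(0.0677)⁴/32 = 2.062×10^-6 m⁴.
τ_max = T·r/J = 2321 × 0.0338 / 2.062×10^-6 = 3.810×10^7 Pa.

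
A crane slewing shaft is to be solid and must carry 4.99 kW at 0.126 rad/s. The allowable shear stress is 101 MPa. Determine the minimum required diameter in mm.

126 mm

ω = 0.126 rad/s, so T = P/ω = 4.99×10³ / 0.1260 = 39600 N·m.
For a solid shaft τ_max = 16T/(πd³), so d = (16T/(π τ_allow))^(1/3) = (16·39600/(π·1.01×10^8))^(1/3) = 0.1259 m.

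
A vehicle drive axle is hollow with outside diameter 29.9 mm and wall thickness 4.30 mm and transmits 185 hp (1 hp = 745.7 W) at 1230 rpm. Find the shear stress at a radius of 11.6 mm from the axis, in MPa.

ω = 2π·1230/60 = 128.8 rad/s, so T = P/ω = 185×745.7 / 128.8 = 1071 N·m.
J = π(d_o⁴ − d_i⁴)/32 = π(0.0299⁴ − 0.0213⁴)/32 = 5.826×10^-8 m⁴.
Shear stress varies linearly with radius: τ = T·r/J = 1071 × 0.0116 / 5.826×10^-8 = 2.133×10^8 Pa.

213 MPa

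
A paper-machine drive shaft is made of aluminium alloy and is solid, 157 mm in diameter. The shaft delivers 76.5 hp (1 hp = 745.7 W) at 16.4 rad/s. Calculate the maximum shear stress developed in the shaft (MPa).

4.58 MPa

ω = 16.4 rad/s, so T = P/ω = 76.5×745.7 / 16.40 = 3478 N·m.
J = πd⁴/32 = π(0.157)⁴/32 = 5.965×10^-5 m⁴.
τ_max = T·r/J = 3478 × 0.0785 / 5.965×10^-5 = 4.578×10^6 Pa.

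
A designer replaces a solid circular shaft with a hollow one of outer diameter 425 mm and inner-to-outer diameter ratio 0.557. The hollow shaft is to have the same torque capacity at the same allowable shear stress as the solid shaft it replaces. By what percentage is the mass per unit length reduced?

Equal τ_max and T ⇒ the solid shaft needs d_s³ = d_o³(1−k⁴), so d_s = 425·(1−0.557⁴)^(1/3) = 410.9 mm.
Area ratio A_h/A_s = d_o²(1−k²)/d_s² = (1−k²)/(1−k⁴)^(2/3) = 0.7379.
Mass saving = 1 − 0.7379 = 26.2 %.

26.2 %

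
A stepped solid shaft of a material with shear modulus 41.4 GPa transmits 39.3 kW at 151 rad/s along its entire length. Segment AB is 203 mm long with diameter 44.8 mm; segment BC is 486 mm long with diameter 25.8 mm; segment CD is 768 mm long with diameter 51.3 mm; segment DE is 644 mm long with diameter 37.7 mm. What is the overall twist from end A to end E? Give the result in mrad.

101 mrad

ω = 151 rad/s, so T = P/ω = 39.3×10³ / 151.0 = 260.3 N·m.
J_AB = π(0.0448)⁴/32 = 3.95×10^-7 m⁴; J_BC = π(0.0258)⁴/32 = 4.35×10^-8 m⁴; J_CD = π(0.0513)⁴/32 = 6.80×10^-7 m⁴; J_DE = π(0.0377)⁴/32 = 1.98×10^-7 m⁴.
θ = (T/G)·Σ L_i/J_i = (260.3/41.4×10⁹)·(0.203/3.95×10^-7 + 0.486/4.35×10^-8 + 0.768/6.80×10^-7 + 0.644/1.98×10^-7) = 0.1010 rad.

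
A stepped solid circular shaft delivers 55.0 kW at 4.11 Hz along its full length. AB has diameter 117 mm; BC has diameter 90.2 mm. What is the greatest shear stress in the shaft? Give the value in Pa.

1.48e7 Pa

ω = 2π·4.11 = 25.82 rad/s, so T = P/ω = 55.0×10³ / 25.82 = 2130 N·m.
Under the same torque, τ_max = 16T/(πd³) is largest where d is smallest — segment BC (d = 90.2 mm).
τ_max = 16·2130/(π·(0.0902)³) = 1.478×10^7 Pa.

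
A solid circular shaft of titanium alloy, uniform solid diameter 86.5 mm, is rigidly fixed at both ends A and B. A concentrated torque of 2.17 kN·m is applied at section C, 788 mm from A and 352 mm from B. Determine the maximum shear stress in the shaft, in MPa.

With uniform GJ and both ends fixed, compatibility θ_AC = θ_CB gives T_A·a = T_B·b, together with T_A + T_B = T₀.
T_A = T₀·b/(a+b) = 2170·352/1140 = 670.0 N·m; T_B = 1500 N·m.
τ in each portion: τ_AC = 5.27×10^6 Pa, τ_CB = 1.18×10^7 Pa; maximum is in CB.
τ_max = T_CB·r/J = 1500·0.0432/5.50×10^-6 = 1.180×10^7 Pa.

11.8 MPa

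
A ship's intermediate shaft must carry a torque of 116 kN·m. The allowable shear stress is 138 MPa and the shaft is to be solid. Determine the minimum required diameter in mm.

162 mm

For a solid shaft τ_max = 16T/(πd³), so d = (16T/(π τ_allow))^(1/3) = (16·116000/(π·1.38×10^8))^(1/3) = 0.1624 m.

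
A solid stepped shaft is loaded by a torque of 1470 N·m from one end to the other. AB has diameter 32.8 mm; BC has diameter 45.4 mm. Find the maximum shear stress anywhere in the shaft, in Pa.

Under the same torque, τ_max = 16T/(πd³) is largest where d is smallest — segment AB (d = 32.8 mm).
τ_max = 16·1470/(π·(0.0328)³) = 2.122×10^8 Pa.

2.12e8 Pa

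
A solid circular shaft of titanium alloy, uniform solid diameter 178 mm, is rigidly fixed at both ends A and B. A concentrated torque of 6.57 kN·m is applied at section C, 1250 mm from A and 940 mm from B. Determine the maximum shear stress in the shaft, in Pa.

3.39e6 Pa

With uniform GJ and both ends fixed, compatibility θ_AC = θ_CB gives T_A·a = T_B·b, together with T_A + T_B = T₀.
T_A = T₀·b/(a+b) = 6570·940/2190 = 2820 N·m; T_B = 3750 N·m.
τ in each portion: τ_AC = 2.55×10^6 Pa, τ_CB = 3.39×10^6 Pa; maximum is in CB.
τ_max = T_CB·r/J = 3750·0.0890/9.86×10^-5 = 3.386×10^6 Pa.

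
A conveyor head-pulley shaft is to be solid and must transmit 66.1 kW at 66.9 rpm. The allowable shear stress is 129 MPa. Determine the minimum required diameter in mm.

72.0 mm

ω = 2π·66.9/60 = 7.006 rad/s, so T = P/ω = 66.1×10³ / 7.006 = 9435 N·m.
For a solid shaft τ_max = 16T/(πd³), so d = (16T/(π τ_allow))^(1/3) = (16·9435/(π·1.29×10^8))^(1/3) = 0.07195 m.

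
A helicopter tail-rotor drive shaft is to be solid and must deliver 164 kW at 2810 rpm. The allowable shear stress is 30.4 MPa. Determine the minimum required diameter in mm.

45.4 mm

ω = 2π·2810/60 = 294.3 rad/s, so T = P/ω = 164×10³ / 294.3 = 557.3 N·m.
For a solid shaft τ_max = 16T/(πd³), so d = (16T/(π τ_allow))^(1/3) = (16·557.3/(π·3.04×10^7))^(1/3) = 0.04537 m.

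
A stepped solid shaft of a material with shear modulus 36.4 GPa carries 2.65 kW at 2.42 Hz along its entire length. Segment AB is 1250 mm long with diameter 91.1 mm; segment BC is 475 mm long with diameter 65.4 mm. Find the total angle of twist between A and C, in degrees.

0.123°

ω = 2π·2.42 = 15.21 rad/s, so T = P/ω = 2.65×10³ / 15.21 = 174.3 N·m.
J_AB = π(0.0911)⁴/32 = 6.76×10^-6 m⁴; J_BC = π(0.0654)⁴/32 = 1.80×10^-6 m⁴.
θ = (T/G)·Σ L_i/J_i = (174.3/36.4×10⁹)·(1.25/6.76×10^-6 + 0.475/1.80×10^-6) = 2.151×10^-3 rad.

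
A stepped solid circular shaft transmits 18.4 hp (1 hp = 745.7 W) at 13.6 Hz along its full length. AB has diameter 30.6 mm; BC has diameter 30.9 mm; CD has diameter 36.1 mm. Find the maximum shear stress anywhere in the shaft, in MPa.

28.5 MPa

ω = 2π·13.6 = 85.45 rad/s, so T = P/ω = 18.4×745.7 / 85.45 = 160.6 N·m.
Under the same torque, τ_max = 16T/(πd³) is largest where d is smallest — segment AB (d = 30.6 mm).
τ_max = 16·160.6/(π·(0.0306)³) = 2.854×10^7 Pa.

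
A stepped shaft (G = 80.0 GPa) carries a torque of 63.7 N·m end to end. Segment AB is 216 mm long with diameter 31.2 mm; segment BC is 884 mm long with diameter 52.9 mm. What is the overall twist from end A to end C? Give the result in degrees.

0.158°

J_AB = π(0.0312)⁴/32 = 9.30×10^-8 m⁴; J_BC = π(0.0529)⁴/32 = 7.69×10^-7 m⁴.
θ = (T/G)·Σ L_i/J_i = (63.70/80.0×10⁹)·(0.216/9.30×10^-8 + 0.884/7.69×10^-7) = 2.764×10^-3 rad.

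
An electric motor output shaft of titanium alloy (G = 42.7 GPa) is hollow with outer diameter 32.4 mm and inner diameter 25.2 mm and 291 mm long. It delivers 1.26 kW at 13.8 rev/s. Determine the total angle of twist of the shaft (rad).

0.00144 rad

ω = 2π·13.8 = 86.71 rad/s, so T = P/ω = 1.26×10³ / 86.71 = 14.53 N·m.
J = π(d_o⁴ − d_i⁴)/32 = π(0.0324⁴ − 0.0252⁴)/32 = 6.860×10^-8 m⁴.
θ = T·L/(G·J) = 14.53 × 0.291 / (42.7×10⁹ × 6.860×10^-8) = 1.444×10^-3 rad.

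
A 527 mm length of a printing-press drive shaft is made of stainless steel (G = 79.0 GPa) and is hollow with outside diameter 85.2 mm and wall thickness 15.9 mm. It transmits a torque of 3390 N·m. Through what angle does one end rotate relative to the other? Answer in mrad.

J = π(d_o⁴ − d_i⁴)/32 = π(0.0852⁴ − 0.0534⁴)/32 = 4.375×10^-6 m⁴.
θ = T·L/(G·J) = 3390 × 0.527 / (79.0×10⁹ × 4.375×10^-6) = 5.169×10^-3 rad.

5.17 mrad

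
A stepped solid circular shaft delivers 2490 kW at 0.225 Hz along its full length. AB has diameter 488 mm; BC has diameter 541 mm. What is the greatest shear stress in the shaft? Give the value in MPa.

77.2 MPa

ω = 2π·0.225 = 1.414 rad/s, so T = P/ω = 2490×10³ / 1.414 = 1.761e6 N·m.
Under the same torque, τ_max = 16T/(πd³) is largest where d is smallest — segment AB (d = 488 mm).
τ_max = 16·1.761e6/(π·(0.488)³) = 7.719×10^7 Pa.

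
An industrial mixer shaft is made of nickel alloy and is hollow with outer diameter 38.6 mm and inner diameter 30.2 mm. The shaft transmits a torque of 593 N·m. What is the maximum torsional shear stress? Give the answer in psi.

12200 psi

J = π(d_o⁴ − d_i⁴)/32 = π(0.0386⁴ − 0.0302⁴)/32 = 1.363×10^-7 m⁴.
τ_max = T·r/J = 593.0 × 0.0193 / 1.363×10^-7 = 8.398×10^7 Pa.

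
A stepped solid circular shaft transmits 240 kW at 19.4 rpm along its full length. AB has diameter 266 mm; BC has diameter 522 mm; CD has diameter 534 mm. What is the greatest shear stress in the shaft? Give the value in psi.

ω = 2π·19.4/60 = 2.032 rad/s, so T = P/ω = 240×10³ / 2.032 = 118100 N·m.
Under the same torque, τ_max = 16T/(πd³) is largest where d is smallest — segment AB (d = 266 mm).
τ_max = 16·118100/(π·(0.266)³) = 3.197×10^7 Pa.

4640 psi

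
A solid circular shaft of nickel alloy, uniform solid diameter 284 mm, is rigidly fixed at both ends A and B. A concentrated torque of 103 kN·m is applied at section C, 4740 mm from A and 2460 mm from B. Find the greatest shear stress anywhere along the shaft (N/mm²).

With uniform GJ and both ends fixed, compatibility θ_AC = θ_CB gives T_A·a = T_B·b, together with T_A + T_B = T₀.
T_A = T₀·b/(a+b) = 103000·2460/7200 = 35190 N·m; T_B = 67810 N·m.
τ in each portion: τ_AC = 7.82×10^6 Pa, τ_CB = 1.51×10^7 Pa; maximum is in CB.
τ_max = T_CB·r/J = 67810·0.142/6.39×10^-4 = 1.508×10^7 Pa.

15.1 N/mm²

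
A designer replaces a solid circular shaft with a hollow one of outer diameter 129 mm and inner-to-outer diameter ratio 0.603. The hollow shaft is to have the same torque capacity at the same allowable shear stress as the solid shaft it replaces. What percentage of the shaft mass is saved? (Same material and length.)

Equal τ_max and T ⇒ the solid shaft needs d_s³ = d_o³(1−k⁴), so d_s = 129·(1−0.603⁴)^(1/3) = 123.0 mm.
Area ratio A_h/A_s = d_o²(1−k²)/d_s² = (1−k²)/(1−k⁴)^(2/3) = 0.6995.
Mass saving = 1 − 0.6995 = 30.1 %.

30.1 %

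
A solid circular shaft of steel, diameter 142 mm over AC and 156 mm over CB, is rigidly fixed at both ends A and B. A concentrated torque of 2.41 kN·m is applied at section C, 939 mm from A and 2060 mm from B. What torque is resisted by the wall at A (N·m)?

1450 N·m

Compatibility: T_A·a/J_AC = T_B·b/J_CB with T_A + T_B = T₀.
J_AC = 3.99×10^-5 m⁴, J_CB = 5.81×10^-5 m⁴, so T_A = T₀·(J_AC/a)/((J_AC/a)+(J_CB/b)) = 1448 N·m, T_B = 961.6 N·m.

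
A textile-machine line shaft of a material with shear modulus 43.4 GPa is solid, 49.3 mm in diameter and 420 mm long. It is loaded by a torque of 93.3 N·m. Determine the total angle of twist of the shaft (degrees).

0.0892°

J = πd⁴/32 = π(0.0493)⁴/32 = 5.799×10^-7 m⁴.
θ = T·L/(G·J) = 93.30 × 0.420 / (43.4×10⁹ × 5.799×10^-7) = 1.557×10^-3 rad.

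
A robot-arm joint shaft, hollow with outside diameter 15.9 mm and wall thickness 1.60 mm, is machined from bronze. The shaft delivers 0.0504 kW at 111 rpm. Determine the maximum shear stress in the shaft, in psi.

ω = 2π·111/60 = 11.62 rad/s, so T = P/ω = 0.0504×10³ / 11.62 = 4.336 N·m.
J = π(d_o⁴ − d_i⁴)/32 = π(0.0159⁴ − 0.0127⁴)/32 = 3.721×10^-9 m⁴.
τ_max = T·r/J = 4.336 × 0.00795 / 3.721×10^-9 = 9.265×10^6 Pa.

1340 psi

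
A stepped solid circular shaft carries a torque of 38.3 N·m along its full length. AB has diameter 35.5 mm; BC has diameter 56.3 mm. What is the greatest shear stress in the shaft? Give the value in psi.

Under the same torque, τ_max = 16T/(πd³) is largest where d is smallest — segment AB (d = 35.5 mm).
τ_max = 16·38.30/(π·(0.0355)³) = 4.360×10^6 Pa.

632 psi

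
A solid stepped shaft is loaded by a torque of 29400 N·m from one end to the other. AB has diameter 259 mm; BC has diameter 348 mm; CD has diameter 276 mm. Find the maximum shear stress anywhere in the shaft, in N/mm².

8.62 N/mm²

Under the same torque, τ_max = 16T/(πd³) is largest where d is smallest — segment AB (d = 259 mm).
τ_max = 16·29400/(π·(0.259)³) = 8.618×10^6 Pa.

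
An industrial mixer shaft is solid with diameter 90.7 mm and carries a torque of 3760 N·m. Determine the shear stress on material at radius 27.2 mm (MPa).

J = πd⁴/32 = π(0.0907)⁴/32 = 6.644×10^-6 m⁴.
Shear stress varies linearly with radius: τ = T·r/J = 3760 × 0.0272 / 6.644×10^-6 = 1.539×10^7 Pa.

15.4 MPa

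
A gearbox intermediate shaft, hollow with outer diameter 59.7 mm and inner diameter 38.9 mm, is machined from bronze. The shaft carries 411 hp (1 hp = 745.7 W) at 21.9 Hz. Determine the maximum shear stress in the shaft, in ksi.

9.43 ksi

ω = 2π·21.9 = 137.6 rad/s, so T = P/ω = 411×745.7 / 137.6 = 2227 N·m.
J = π(d_o⁴ − d_i⁴)/32 = π(0.0597⁴ − 0.0389⁴)/32 = 1.022×10^-6 m⁴.
τ_max = T·r/J = 2227 × 0.0299 / 1.022×10^-6 = 6.504×10^7 Pa.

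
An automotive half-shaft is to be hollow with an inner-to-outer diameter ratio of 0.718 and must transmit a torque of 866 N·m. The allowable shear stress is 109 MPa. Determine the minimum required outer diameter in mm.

38.1 mm

For a hollow shaft with d_i/d_o = 0.718: τ_max = 16T/(π d_o³ (1−k⁴)), so d_o = [16T/(π τ_allow (1−k⁴))]^(1/3) = [16·866.0/(π·1.09×10^8·0.7342)]^(1/3) = 0.03805 m.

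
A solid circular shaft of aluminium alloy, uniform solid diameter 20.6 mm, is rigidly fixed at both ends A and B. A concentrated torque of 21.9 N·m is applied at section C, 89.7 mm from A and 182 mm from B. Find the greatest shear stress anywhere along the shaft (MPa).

8.55 MPa

With uniform GJ and both ends fixed, compatibility θ_AC = θ_CB gives T_A·a = T_B·b, together with T_A + T_B = T₀.
T_A = T₀·b/(a+b) = 21.90·182/271.7 = 14.67 N·m; T_B = 7.230 N·m.
τ in each portion: τ_AC = 8.55×10^6 Pa, τ_CB = 4.21×10^6 Pa; maximum is in AC.
τ_max = T_AC·r/J = 14.67·0.0103/1.77×10^-8 = 8.547×10^6 Pa.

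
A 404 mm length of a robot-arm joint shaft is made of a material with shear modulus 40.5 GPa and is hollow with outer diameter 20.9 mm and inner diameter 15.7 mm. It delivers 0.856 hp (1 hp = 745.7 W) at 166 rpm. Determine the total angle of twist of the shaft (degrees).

ω = 2π·166/60 = 17.38 rad/s, so T = P/ω = 0.856×745.7 / 17.38 = 36.72 N·m.
J = π(d_o⁴ − d_i⁴)/32 = π(0.0209⁴ − 0.0157⁴)/32 = 1.277×10^-8 m⁴.
θ = T·L/(G·J) = 36.72 × 0.404 / (40.5×10⁹ × 1.277×10^-8) = 0.02869 rad.

1.64°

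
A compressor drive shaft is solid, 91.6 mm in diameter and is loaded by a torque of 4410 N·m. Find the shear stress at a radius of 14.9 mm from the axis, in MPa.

J = πd⁴/32 = π(0.0916)⁴/32 = 6.912×10^-6 m⁴.
Shear stress varies linearly with radius: τ = T·r/J = 4410 × 0.0149 / 6.912×10^-6 = 9.507×10^6 Pa.

9.51 MPa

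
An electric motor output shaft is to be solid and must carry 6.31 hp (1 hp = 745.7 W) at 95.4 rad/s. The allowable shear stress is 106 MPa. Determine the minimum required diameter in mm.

ω = 95.4 rad/s, so T = P/ω = 6.31×745.7 / 95.40 = 49.32 N·m.
For a solid shaft τ_max = 16T/(πd³), so d = (16T/(π τ_allow))^(1/3) = (16·49.32/(π·1.06×10^8))^(1/3) = 0.01333 m.

13.3 mm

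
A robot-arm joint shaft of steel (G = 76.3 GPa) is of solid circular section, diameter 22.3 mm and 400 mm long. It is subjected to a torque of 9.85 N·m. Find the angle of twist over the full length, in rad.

J = πd⁴/32 = π(0.0223)⁴/32 = 2.428×10^-8 m⁴.
θ = T·L/(G·J) = 9.850 × 0.400 / (76.3×10⁹ × 2.428×10^-8) = 2.127×10^-3 rad.

0.00213 rad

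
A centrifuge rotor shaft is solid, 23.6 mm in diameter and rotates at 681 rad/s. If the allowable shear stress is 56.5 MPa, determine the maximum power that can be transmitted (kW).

J = πd⁴/32 = π(0.0236)⁴/32 = 3.045×10^-8 m⁴.
T_max = τ_allow·J/r = 5.65×10^7 × 3.045×10^-8 / 0.0118 = 145.8 N·m.
ω = 681 rad/s, so P_max = T_max·ω = 9.930×10^4 W.

99.3 kW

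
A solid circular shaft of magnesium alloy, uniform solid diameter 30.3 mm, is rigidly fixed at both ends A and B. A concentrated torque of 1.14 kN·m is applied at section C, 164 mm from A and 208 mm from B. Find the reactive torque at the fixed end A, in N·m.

637 N·m

With uniform GJ and both ends fixed, compatibility θ_AC = θ_CB gives T_A·a = T_B·b, together with T_A + T_B = T₀.
T_A = T₀·b/(a+b) = 1140·208/372.0 = 637.4 N·m; T_B = 502.6 N·m.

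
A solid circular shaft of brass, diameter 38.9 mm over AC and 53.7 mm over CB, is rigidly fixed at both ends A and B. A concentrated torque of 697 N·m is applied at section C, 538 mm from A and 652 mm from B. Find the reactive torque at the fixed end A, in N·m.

174 N·m

Compatibility: T_A·a/J_AC = T_B·b/J_CB with T_A + T_B = T₀.
J_AC = 2.25×10^-7 m⁴, J_CB = 8.16×10^-7 m⁴, so T_A = T₀·(J_AC/a)/((J_AC/a)+(J_CB/b)) = 174.4 N·m, T_B = 522.6 N·m.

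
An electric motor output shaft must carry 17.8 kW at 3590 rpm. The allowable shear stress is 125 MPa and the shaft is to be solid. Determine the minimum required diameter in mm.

ω = 2π·3590/60 = 375.9 rad/s, so T = P/ω = 17.8×10³ / 375.9 = 47.35 N·m.
For a solid shaft τ_max = 16T/(πd³), so d = (16T/(π τ_allow))^(1/3) = (16·47.35/(π·1.25×10^8))^(1/3) = 0.01245 m.

12.4 mm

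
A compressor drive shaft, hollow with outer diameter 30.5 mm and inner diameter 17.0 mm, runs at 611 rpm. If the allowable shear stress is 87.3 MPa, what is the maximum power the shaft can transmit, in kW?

28.1 kW

J = π(d_o⁴ − d_i⁴)/32 = π(0.0305⁴ − 0.0170⁴)/32 = 7.676×10^-8 m⁴.
T_max = τ_allow·J/r = 8.73×10^7 × 7.676×10^-8 / 0.0152 = 439.4 N·m.
ω = 2π·611/60 = 63.98 rad/s, so P_max = T_max·ω = 2.811×10^4 W.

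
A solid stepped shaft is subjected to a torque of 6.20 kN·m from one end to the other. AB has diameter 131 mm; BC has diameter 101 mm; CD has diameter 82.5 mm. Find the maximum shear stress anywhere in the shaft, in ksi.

8.16 ksi

Under the same torque, τ_max = 16T/(πd³) is largest where d is smallest — segment CD (d = 82.5 mm).
τ_max = 16·6200/(π·(0.0825)³) = 5.623×10^7 Pa.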